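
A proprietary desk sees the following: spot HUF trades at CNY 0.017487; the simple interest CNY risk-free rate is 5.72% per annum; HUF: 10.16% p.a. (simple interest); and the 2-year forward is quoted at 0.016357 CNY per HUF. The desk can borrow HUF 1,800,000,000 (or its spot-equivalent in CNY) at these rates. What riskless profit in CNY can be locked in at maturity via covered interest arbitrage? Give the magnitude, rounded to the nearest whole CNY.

CNY 347,813

T = 2 years.
Invest the HUF and cover forward: 1,800,000,000 × 1.203200 × 0.016357 = CNY 35,425,336.32.
Convert at spot and invest in CNY: 1,800,000,000 × 0.017487 × 1.114400 = CNY 35,077,523.04.
The quoted forward overvalues HUF, so borrow CNY, buy HUF at spot, deposit the HUF at 10.16%, and sell the proceeds forward at 0.016357.
The gap between the two covered legs is CNY 347,813.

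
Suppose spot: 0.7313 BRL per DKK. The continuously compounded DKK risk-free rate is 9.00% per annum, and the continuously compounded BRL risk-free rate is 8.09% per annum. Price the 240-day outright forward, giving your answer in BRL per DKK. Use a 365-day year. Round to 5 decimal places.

0.72694

T = 240/365 years.
Growth of 1 BRL over T: e^(0.0809×240/365) = 1.0546348.
DKK accumulates by e^(0.0900×240/365) = 1.0609642.
CIP: F = S · (grow BRL)/(grow DKK) = 0.7313 × 1.0546348/1.0609642 = 0.7269373 BRL per DKK.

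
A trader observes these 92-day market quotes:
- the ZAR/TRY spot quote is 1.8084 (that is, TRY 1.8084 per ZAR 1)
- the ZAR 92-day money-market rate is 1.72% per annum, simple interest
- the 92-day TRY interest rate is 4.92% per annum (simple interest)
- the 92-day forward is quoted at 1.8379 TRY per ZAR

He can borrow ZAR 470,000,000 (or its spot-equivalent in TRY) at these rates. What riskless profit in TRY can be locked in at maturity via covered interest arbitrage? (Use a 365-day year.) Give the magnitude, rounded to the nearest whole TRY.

T = 92/365 years.
Keep in ZAR, deliver into the forward: 470,000,000·1.00433534247·1.8379 = TRY 867,557,925.19.
Swap to TRY now, deposit: 470,000,000·1.8084·1.01240109589 = TRY 860,488,286.65.
The quoted forward overvalues ZAR, so borrow TRY, buy ZAR at spot, deposit the ZAR at 1.72%, and sell the proceeds forward at 1.8379.
The gap between the two covered legs is TRY 7,069,639.

TRY 7,069,639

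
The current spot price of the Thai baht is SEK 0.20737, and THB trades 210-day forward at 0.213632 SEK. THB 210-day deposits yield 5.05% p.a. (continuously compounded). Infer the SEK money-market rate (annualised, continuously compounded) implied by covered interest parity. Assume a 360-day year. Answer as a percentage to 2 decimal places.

T = 210/360 years.
F/S = 0.213632/0.20737 = 1.0301972 = (growth of SEK) / (growth of THB).
The THB side grows by e^(0.0505×210/360) = 1.0298965.
That pins the SEK growth at 1.0609965.
r = ln(1.0609965)/(210/360) = 0.101500 → 10.15%.

10.15%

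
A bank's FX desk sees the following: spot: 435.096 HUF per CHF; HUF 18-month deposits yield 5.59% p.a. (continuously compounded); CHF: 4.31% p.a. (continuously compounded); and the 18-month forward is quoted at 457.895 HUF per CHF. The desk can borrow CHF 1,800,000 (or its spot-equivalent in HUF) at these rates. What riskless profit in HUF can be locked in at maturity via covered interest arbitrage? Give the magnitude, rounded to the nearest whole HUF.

HUF 27,582,808

T = 18/12 years.
Route A — deposit CHF, sell forward: 1,800,000 × 1.06678558408 × 457.895 = HUF 879,256,413.04.
Route B — convert at spot, deposit HUF: 1,800,000 × 435.096 × 1.08746576171 = HUF 851,673,605.50.
The quoted forward overvalues CHF, so borrow HUF, buy CHF at spot, deposit the CHF at 4.31%, and sell the proceeds forward at 457.895.
Arbitrage profit = |879,256,413.04 − 851,673,605.50| = HUF 27,582,808.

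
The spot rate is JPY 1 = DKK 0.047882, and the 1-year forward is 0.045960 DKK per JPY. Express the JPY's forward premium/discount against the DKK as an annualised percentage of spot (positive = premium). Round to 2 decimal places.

T = 1 year.
JPY trades forward at -4.01403% vs spot over the period.
Annualise by dividing by T: -0.0401403 / 1 = -0.040140 → -4.01%.

-4.01%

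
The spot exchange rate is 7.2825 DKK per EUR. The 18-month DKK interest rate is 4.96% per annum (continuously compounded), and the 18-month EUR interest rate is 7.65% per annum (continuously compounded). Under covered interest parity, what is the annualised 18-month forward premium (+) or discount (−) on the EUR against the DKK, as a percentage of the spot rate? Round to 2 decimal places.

-2.64%

T = 18/12 years.
CIP forward (DKK per EUR) = 7.2825 × 1.0772376/1.121593 = 6.9945005.
Annualised premium = (F − S)/S × (1/T) = (6.9945005 − 7.2825)/7.2825 ÷ (18/12) = -2.64%.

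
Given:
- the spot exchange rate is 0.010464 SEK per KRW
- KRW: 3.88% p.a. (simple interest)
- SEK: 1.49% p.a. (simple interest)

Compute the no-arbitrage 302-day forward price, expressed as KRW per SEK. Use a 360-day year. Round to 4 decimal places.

T = 302/360 years.
SEK growth factor: 1 + 0.0149×302/360 = 1.01249944.
Growth of 1 KRW over T: 1 + 0.0388×302/360 = 1.03254889.
Forward (SEK per KRW) = 0.010464 × 1.01249944 / 1.03254889 = 0.010260816.
Quoted the other way: 1/0.010260816 = 97.4581 KRW per SEK.

97.4581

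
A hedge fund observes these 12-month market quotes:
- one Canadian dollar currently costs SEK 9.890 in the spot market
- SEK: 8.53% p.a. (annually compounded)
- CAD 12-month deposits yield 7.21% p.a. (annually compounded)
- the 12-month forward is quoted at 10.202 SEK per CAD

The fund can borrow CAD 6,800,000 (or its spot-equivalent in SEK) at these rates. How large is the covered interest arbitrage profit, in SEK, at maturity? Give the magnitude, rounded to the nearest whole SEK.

SEK 1,386,841

T = 1 year.
Invest the CAD and cover forward: 6,800,000 × 1.072100 × 10.202 = SEK 74,375,436.56.
Convert at spot and invest in SEK: 6,800,000 × 9.890 × 1.085300 = SEK 72,988,595.60.
The quoted forward overvalues CAD, so borrow SEK, buy CAD at spot, deposit the CAD at 7.21%, and sell the proceeds forward at 10.202.
Profit = 74,375,436.56 − 72,988,595.60 = SEK 1,386,841.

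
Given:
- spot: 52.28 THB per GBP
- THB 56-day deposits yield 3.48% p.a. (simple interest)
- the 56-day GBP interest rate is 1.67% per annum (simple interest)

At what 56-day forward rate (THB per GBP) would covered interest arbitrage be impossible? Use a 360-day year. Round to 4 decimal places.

52.4268

T = 56/360 years.
THB growth factor: 1 + 0.0348×56/360 = 1.00541333.
GBP accumulates by 1 + 0.0167×56/360 = 1.00259778.
Forward (THB per GBP) = 52.28 × 1.00541333 / 1.00259778 = 52.426816.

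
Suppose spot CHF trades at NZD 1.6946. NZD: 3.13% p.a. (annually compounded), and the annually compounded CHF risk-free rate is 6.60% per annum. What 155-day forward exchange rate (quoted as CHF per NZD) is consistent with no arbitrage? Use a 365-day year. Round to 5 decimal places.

0.59846

T = 155/365 years.
NZD growth factor: (1 + 0.0313)^(155/365) = 1.013174.
CHF growth factor: (1 + 0.0660)^(155/365) = 1.027513.
Forward (NZD per CHF) = 1.6946 × 1.013174 / 1.027513 = 1.670952.
Quoted the other way: 1/1.670952 = 0.59846 CHF per NZD.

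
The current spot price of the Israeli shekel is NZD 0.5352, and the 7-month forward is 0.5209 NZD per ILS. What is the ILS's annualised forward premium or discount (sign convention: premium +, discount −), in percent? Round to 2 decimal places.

T = 7/12 years.
(F − S)/S = (0.5209 − 0.5352)/0.5352 = -0.0267190.
Per annum: -0.0267190 / (7/12) = -0.045804 = -4.58%.

-4.58%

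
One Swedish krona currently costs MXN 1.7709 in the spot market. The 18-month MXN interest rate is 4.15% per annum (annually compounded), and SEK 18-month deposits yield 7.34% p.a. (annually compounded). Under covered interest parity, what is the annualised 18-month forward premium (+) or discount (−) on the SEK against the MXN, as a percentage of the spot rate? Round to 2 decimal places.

T = 18/12 years.
No-arbitrage forward: 1.7709 × 1.0628914 / 1.1120963 = 1.6925462 MXN/SEK.
(F − S)/S ÷ T = (1.6925462 − 1.7709)/1.7709/(18/12) = -0.029497 → -2.95%.

-2.95%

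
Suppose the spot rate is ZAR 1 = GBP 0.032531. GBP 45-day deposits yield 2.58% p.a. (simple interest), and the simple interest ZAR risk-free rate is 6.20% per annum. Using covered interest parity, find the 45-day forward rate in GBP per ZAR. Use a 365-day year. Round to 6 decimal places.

T = 45/365 years.
GBP accumulates by 1 + 0.0258×45/365 = 1.0031808.
Growth of 1 ZAR over T: 1 + 0.0620×45/365 = 1.0076438.
Forward (GBP per ZAR) = 0.032531 × 1.0031808 / 1.0076438 = 0.03238692.

0.032387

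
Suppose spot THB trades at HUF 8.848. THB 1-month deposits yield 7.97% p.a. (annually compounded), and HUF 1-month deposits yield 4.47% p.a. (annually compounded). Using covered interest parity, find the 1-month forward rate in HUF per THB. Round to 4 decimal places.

8.8237

T = 1/12 years.
HUF accumulates by (1 + 0.0447)^(1/12) = 1.0036508.
THB growth factor: (1 + 0.0797)^(1/12) = 1.0064107.
CIP: F = S · (grow HUF)/(grow THB) = 8.848 × 1.0036508/1.0064107 = 8.823736 HUF per THB.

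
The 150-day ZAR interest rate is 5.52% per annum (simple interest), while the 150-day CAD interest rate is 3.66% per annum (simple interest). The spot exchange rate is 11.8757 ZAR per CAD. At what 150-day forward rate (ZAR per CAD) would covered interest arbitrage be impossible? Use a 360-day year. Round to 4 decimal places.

11.9664

T = 150/360 years.
ZAR growth factor: 1 + 0.0552×150/360 = 1.023000.
CAD accumulates by 1 + 0.0366×150/360 = 1.015250.
CIP: F = S · (grow ZAR)/(grow CAD) = 11.8757 × 1.023000/1.015250 = 11.966354 ZAR per CAD.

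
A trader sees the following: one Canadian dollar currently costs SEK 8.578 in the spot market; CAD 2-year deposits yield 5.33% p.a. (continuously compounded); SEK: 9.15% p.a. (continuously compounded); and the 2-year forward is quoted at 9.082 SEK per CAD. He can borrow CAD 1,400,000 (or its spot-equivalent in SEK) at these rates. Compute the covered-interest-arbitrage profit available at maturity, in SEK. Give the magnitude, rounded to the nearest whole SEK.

T = 2 years.
Keep in CAD, deliver into the forward: 1,400,000·1.1124891698·9.082 = SEK 14,145,077.30.
Swap to SEK now, deposit: 1,400,000·8.578·1.2008144081 = SEK 14,420,820.39.
The quoted forward undervalues CAD, so borrow CAD, convert to SEK at spot, deposit the SEK at 9.15%, and buy CAD forward at 9.082 to cover the loan.
Arbitrage profit = |14,145,077.30 − 14,420,820.39| = SEK 275,743.

SEK 275,743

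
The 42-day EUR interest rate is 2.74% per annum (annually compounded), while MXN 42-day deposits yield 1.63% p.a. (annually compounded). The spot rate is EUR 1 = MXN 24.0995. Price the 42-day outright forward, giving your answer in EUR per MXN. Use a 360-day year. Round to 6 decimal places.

T = 42/360 years.
MXN growth factor: (1 + 0.0163)^(42/360) = 1.0018881.
EUR growth factor: (1 + 0.0274)^(42/360) = 1.0031586.
CIP: F = S · (grow MXN)/(grow EUR) = 24.0995 × 1.0018881/1.0031586 = 24.06898 MXN per EUR.
Invert for EUR per MXN: 1 / 24.06898 = 0.041547.

0.041547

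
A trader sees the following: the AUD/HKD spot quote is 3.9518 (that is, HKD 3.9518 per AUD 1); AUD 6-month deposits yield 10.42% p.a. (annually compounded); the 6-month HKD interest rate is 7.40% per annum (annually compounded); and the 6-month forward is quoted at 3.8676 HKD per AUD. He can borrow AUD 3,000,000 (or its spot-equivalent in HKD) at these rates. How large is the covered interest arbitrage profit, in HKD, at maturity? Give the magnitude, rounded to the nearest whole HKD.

T = 6/12 years.
Invest the AUD and cover forward: 3,000,000 × 1.050809212 × 3.8676 = HKD 12,192,329.12.
Convert at spot and invest in HKD: 3,000,000 × 3.9518 × 1.0363397126 = HKD 12,286,221.83.
The quoted forward undervalues AUD, so borrow AUD, convert to HKD at spot, deposit the HKD at 7.40%, and buy AUD forward at 3.8676 to cover the loan.
Arbitrage profit = |12,192,329.12 − 12,286,221.83| = HKD 93,893.

HKD 93,893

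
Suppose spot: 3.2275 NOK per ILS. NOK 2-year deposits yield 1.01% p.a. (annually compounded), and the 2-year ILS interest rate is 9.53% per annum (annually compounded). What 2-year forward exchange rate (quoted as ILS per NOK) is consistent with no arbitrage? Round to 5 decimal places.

0.36431

T = 2 years.
NOK accumulates by (1 + 0.0101)^2 = 1.020302.
Growth of 1 ILS over T: (1 + 0.0953)^2 = 1.1996821.
So F = 3.2275 × 1.020302 / 1.1996821 = 2.744914 (NOK/ILS).
Invert for ILS per NOK: 1 / 2.744914 = 0.36431.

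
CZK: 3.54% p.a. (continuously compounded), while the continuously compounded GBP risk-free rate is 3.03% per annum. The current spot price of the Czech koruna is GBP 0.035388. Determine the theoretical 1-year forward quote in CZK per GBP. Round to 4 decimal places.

28.4027

T = 1 year.
Growth of 1 GBP over T: e^(0.0303×1) = 1.03076372.
CZK accumulates by e^(0.0354×1) = 1.03603404.
CIP: F = S · (grow GBP)/(grow CZK) = 0.035388 × 1.03076372/1.03603404 = 0.035207981 GBP per CZK.
Quoted the other way: 1/0.035207981 = 28.4027 CZK per GBP.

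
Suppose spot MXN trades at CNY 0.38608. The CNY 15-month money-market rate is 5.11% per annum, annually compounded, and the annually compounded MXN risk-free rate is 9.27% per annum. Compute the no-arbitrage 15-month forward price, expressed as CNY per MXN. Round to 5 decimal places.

0.36780

T = 15/12 years.
CNY growth factor: (1 + 0.0511)^(15/12) = 1.0642779.
MXN accumulates by (1 + 0.0927)^(15/12) = 1.1171878.
So F = 0.38608 × 1.0642779 / 1.1171878 = 0.3677953 (CNY/MXN).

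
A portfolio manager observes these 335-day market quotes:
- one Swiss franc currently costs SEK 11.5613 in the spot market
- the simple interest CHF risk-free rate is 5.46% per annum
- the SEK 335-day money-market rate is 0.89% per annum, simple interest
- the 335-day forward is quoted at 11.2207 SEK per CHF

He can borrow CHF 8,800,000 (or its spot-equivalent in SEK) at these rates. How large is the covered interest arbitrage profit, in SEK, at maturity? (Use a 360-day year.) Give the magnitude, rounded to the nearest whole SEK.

SEK 1,177,044

T = 335/360 years.
Keep in CHF, deliver into the forward: 8,800,000·1.05080833333·11.2207 = SEK 103,759,084.58.
Swap to SEK now, deposit: 8,800,000·11.5613·1.00828194444 = SEK 102,582,040.39.
The quoted forward overvalues CHF, so borrow SEK, buy CHF at spot, deposit the CHF at 5.46%, and sell the proceeds forward at 11.2207.
Profit = 103,759,084.58 − 102,582,040.39 = SEK 1,177,044.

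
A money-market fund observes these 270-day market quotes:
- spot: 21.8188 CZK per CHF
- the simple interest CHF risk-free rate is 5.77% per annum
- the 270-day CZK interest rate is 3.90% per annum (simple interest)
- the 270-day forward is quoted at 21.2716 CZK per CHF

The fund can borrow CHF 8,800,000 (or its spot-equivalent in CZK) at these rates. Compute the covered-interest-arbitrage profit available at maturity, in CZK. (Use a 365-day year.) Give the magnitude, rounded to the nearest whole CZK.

CZK 2,364,903

T = 270/365 years.
Invest the CHF and cover forward: 8,800,000 × 1.04268219178 × 21.2716 = CZK 195,179,762.89.
Convert at spot and invest in CZK: 8,800,000 × 21.8188 × 1.02884931507 = CZK 197,544,665.43.
The quoted forward undervalues CHF, so borrow CHF, convert to CZK at spot, deposit the CZK at 3.90%, and buy CHF forward at 21.2716 to cover the loan.
Arbitrage profit = |195,179,762.89 − 197,544,665.43| = CZK 2,364,903.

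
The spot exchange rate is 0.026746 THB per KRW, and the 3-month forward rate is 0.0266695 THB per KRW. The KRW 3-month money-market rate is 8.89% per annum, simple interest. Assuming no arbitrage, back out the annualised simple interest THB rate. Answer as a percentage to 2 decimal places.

T = 3/12 years.
By CIP, F/S equals the THB-to-KRW growth ratio: 0.0266695/0.026746 = 0.9971398.
KRW growth factor: 1 + 0.0889×3/12 = 1.022225.
Hence g_THB = 1.0193012.
r = (1.0193012 − 1)/(3/12) = 0.077205 → 7.72%.

7.72%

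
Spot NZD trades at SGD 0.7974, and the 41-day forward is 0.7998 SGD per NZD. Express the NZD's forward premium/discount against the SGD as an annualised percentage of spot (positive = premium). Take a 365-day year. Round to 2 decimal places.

+2.68%

T = 41/365 years.
NZD trades forward at +0.30098% vs spot over the period.
×(1/T) gives 2.68% p.a.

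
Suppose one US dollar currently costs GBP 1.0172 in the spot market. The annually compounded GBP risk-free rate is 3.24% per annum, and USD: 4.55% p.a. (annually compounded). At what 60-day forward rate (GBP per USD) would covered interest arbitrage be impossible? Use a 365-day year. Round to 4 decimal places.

T = 60/365 years.
GBP growth factor: (1 + 0.0324)^(60/365) = 1.0052553.
USD accumulates by (1 + 0.0455)^(60/365) = 1.0073411.
CIP: F = S · (grow GBP)/(grow USD) = 1.0172 × 1.0052553/1.0073411 = 1.015094 GBP per USD.

1.0151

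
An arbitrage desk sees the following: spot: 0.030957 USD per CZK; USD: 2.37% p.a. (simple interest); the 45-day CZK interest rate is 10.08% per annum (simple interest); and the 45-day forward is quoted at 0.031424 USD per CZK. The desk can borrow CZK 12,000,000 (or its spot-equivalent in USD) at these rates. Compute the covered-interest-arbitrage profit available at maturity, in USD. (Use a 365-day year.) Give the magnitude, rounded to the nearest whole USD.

USD 9,205

T = 45/365 years.
Keep in CZK, deliver into the forward: 12,000,000·1.0124274·0.031424 = USD 381,774.22.
Swap to USD now, deposit: 12,000,000·0.030957·1.00292192 = USD 372,569.45.
The quoted forward overvalues CZK, so borrow USD, buy CZK at spot, deposit the CZK at 10.08%, and sell the proceeds forward at 0.031424.
Profit = 381,774.22 − 372,569.45 = USD 9,205.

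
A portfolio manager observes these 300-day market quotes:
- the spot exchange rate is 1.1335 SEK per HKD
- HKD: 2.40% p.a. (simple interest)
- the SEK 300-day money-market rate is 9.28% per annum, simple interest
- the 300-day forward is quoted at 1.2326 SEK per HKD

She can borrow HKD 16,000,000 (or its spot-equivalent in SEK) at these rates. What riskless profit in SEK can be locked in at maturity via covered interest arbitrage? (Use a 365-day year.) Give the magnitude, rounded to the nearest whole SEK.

T = 300/365 years.
Invest the HKD and cover forward: 16,000,000 × 1.0197260274 × 1.2326 = SEK 20,110,628.82.
Convert at spot and invest in SEK: 16,000,000 × 1.1335 × 1.0762739726 = SEK 19,519,304.77.
The quoted forward overvalues HKD, so borrow SEK, buy HKD at spot, deposit the HKD at 2.40%, and sell the proceeds forward at 1.2326.
Arbitrage profit = |20,110,628.82 − 19,519,304.77| = SEK 591,324.

SEK 591,324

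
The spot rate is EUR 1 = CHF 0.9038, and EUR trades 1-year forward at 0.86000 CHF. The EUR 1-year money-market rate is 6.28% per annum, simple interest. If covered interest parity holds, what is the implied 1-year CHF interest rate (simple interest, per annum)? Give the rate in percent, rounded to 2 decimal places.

T = 1 year.
By CIP, F/S equals the CHF-to-EUR growth ratio: 0.86/0.9038 = 0.9515380.
The EUR side grows by 1 + 0.0628×1 = 1.062800.
Hence g_CHF = 1.0112946.
(1.0112946 − 1)/T = 0.011295, i.e. 1.13%.

1.13%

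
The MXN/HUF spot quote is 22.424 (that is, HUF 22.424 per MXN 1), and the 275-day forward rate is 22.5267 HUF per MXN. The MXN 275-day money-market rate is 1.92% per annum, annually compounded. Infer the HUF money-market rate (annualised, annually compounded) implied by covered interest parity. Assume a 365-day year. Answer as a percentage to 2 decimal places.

T = 275/365 years.
F/S = 22.5267/22.424 = 1.0045799 = (growth of HUF) / (growth of MXN).
MXN growth factor: (1 + 0.0192)^(275/365) = 1.0144318.
So the HUF growth factor = 1.0190778.
Annualise: 1.0190778^(365/275) − 1 = 0.025400 = 2.54%.

2.54%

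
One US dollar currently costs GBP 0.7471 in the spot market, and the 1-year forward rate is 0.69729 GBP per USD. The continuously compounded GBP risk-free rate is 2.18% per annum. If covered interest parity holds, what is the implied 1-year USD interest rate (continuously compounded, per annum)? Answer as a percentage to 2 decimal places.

T = 1 year.
CIP gives F = S · g_GBP/g_USD, so g_GBP/g_USD = 0.69729/0.7471 = 0.9333289.
The GBP side grows by e^(0.0218×1) = 1.0220394.
Hence g_USD = 1.0950474.
r = ln(1.0950474)/1 = 0.090798 → 9.08%.

9.08%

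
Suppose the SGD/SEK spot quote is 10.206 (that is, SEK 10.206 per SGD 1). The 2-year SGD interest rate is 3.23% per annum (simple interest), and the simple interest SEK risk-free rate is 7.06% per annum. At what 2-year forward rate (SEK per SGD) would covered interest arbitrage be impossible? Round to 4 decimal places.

T = 2 years.
SEK accumulates by 1 + 0.0706×2 = 1.141200.
SGD accumulates by 1 + 0.0323×2 = 1.064600.
Forward (SEK per SGD) = 10.206 × 1.141200 / 1.064600 = 10.940341.

10.9403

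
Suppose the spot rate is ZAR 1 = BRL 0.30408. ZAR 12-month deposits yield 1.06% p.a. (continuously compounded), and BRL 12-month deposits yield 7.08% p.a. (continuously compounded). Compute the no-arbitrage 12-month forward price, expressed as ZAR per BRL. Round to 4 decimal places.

3.0965

T = 1 year.
BRL growth factor: e^(0.0708×1) = 1.0733665.
ZAR growth factor: e^(0.0106×1) = 1.0106564.
Forward (BRL per ZAR) = 0.30408 × 1.0733665 / 1.0106564 = 0.3229478.
Invert for ZAR per BRL: 1 / 0.3229478 = 3.0965.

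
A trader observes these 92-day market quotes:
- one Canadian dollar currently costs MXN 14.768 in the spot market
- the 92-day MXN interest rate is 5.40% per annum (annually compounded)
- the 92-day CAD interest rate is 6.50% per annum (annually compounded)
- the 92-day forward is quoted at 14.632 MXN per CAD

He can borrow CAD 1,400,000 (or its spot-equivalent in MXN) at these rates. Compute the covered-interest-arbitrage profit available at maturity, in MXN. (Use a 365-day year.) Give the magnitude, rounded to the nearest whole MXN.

T = 92/365 years.
Route A — deposit CAD, sell forward: 1,400,000 × 1.0159997469 × 14.632 = MXN 20,812,551.62.
Route B — convert at spot, deposit MXN: 1,400,000 × 14.768 × 1.0133444319 = MXN 20,951,098.80.
The quoted forward undervalues CAD, so borrow CAD, convert to MXN at spot, deposit the MXN at 5.40%, and buy CAD forward at 14.632 to cover the loan.
Profit = 20,951,098.80 − 20,812,551.62 = MXN 138,547.

MXN 138,547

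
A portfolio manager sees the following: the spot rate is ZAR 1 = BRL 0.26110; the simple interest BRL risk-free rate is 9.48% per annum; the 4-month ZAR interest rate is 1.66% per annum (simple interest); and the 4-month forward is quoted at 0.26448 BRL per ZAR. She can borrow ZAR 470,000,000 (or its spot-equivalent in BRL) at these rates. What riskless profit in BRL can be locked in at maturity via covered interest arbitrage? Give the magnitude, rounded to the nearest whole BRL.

T = 4/12 years.
Invest the ZAR and cover forward: 470,000,000 × 1.00553333333 × 0.26448 = BRL 124,993,424.32.
Convert at spot and invest in BRL: 470,000,000 × 0.26110 × 1.031600 = BRL 126,594,857.20.
The quoted forward undervalues ZAR, so borrow ZAR, convert to BRL at spot, deposit the BRL at 9.48%, and buy ZAR forward at 0.26448 to cover the loan.
The gap between the two covered legs is BRL 1,601,433.

BRL 1,601,433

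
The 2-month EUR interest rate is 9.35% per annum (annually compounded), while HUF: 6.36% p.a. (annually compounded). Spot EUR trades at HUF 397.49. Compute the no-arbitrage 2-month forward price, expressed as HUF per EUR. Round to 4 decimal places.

395.6576

T = 2/12 years.
Growth of 1 HUF over T: (1 + 0.0636)^(2/12) = 1.010329549.
EUR growth factor: (1 + 0.0935)^(2/12) = 1.015008777.
So F = 397.49 × 1.010329549 / 1.015008777 = 395.657556 (HUF/EUR).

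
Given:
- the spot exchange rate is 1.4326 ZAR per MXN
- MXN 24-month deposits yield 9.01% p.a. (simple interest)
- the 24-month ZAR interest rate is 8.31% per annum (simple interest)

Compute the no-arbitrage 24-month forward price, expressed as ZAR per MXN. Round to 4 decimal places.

1.4156

T = 2 years.
ZAR growth factor: 1 + 0.0831×2 = 1.166200.
MXN accumulates by 1 + 0.0901×2 = 1.180200.
So F = 1.4326 × 1.166200 / 1.180200 = 1.415606 (ZAR/MXN).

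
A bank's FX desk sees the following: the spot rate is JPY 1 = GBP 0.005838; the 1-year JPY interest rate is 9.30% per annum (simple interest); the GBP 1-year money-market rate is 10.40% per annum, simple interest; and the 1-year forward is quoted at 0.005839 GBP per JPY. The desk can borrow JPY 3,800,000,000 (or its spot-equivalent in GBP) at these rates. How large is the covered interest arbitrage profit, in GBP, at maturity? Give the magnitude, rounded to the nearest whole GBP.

T = 1 year.
Route A — deposit JPY, sell forward: 3,800,000,000 × 1.093000 × 0.005839 = GBP 24,251,702.60.
Route B — convert at spot, deposit GBP: 3,800,000,000 × 0.005838 × 1.104000 = GBP 24,491,577.60.
The quoted forward undervalues JPY, so borrow JPY, convert to GBP at spot, deposit the GBP at 10.40%, and buy JPY forward at 0.005839 to cover the loan.
Profit = 24,491,577.60 − 24,251,702.60 = GBP 239,875.

GBP 239,875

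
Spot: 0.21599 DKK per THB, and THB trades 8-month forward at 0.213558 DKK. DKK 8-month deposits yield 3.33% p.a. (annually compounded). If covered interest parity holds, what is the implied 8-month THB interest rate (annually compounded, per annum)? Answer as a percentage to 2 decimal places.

T = 8/12 years.
By CIP, F/S equals the DKK-to-THB growth ratio: 0.213558/0.21599 = 0.9887402.
DKK growth factor: (1 + 0.0333)^(8/12) = 1.0220786.
That pins the THB growth at 1.0337181.
Annualise: 1.0337181^(12/8) − 1 = 0.051001 = 5.10%.

5.10%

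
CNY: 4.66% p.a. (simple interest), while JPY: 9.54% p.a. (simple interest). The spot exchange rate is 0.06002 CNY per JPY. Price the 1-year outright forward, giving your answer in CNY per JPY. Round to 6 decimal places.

0.057346

T = 1 year.
CNY growth factor: 1 + 0.0466×1 = 1.046600.
JPY growth factor: 1 + 0.0954×1 = 1.095400.
CIP: F = S · (grow CNY)/(grow JPY) = 0.06002 × 1.046600/1.095400 = 0.05734611 CNY per JPY.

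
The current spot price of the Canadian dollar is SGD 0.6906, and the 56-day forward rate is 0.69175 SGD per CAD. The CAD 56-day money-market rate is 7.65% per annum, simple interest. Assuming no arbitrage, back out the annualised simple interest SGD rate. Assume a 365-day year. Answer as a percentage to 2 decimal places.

8.75%

T = 56/365 years.
By CIP, F/S equals the SGD-to-CAD growth ratio: 0.69175/0.6906 = 1.0016652.
The CAD side grows by 1 + 0.0765×56/365 = 1.011737.
Hence g_SGD = 1.0134217.
r = (1.0134217 − 1)/(56/365) = 0.087481 → 8.75%.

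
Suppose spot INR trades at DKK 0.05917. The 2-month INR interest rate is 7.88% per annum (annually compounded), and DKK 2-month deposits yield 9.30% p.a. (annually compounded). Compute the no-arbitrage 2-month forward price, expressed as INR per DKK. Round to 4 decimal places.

T = 2/12 years.
Growth of 1 DKK over T: (1 + 0.0930)^(2/12) = 1.01493141.
Growth of 1 INR over T: (1 + 0.0788)^(2/12) = 1.01272179.
So F = 0.05917 × 1.01493141 / 1.01272179 = 0.059299101 (DKK/INR).
Quoted the other way: 1/0.059299101 = 16.8637 INR per DKK.

16.8637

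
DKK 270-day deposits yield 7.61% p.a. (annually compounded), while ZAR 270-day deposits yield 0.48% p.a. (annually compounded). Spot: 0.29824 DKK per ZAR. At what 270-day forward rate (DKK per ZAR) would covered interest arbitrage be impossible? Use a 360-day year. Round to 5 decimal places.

T = 270/360 years.
DKK growth factor: (1 + 0.0761)^(270/360) = 1.0565486.
ZAR accumulates by (1 + 0.0048)^(270/360) = 1.0035978.
So F = 0.29824 × 1.0565486 / 1.0035978 = 0.3139754 (DKK/ZAR).

0.31398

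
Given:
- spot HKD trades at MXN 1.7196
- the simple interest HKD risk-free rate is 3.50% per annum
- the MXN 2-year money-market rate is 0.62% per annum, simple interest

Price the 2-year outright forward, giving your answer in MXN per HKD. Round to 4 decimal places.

T = 2 years.
Growth of 1 MXN over T: 1 + 0.0062×2 = 1.012400.
HKD accumulates by 1 + 0.0350×2 = 1.070000.
CIP: F = S · (grow MXN)/(grow HKD) = 1.7196 × 1.012400/1.070000 = 1.627031 MXN per HKD.

1.6270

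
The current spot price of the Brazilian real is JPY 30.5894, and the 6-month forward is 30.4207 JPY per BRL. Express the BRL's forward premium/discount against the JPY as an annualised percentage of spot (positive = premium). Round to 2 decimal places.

T = 6/12 years.
Period premium: (30.4207 − 30.5894)/30.5894 = -0.0055150.
×(1/T) gives -1.10% p.a.

-1.10%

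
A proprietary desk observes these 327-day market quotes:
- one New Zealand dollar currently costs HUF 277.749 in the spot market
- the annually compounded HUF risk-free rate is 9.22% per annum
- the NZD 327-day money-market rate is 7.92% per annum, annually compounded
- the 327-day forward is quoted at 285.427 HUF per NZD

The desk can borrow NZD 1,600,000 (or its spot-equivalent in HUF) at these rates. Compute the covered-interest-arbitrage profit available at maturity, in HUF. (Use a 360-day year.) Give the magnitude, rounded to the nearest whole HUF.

HUF 7,957,246

T = 327/360 years.
Keep in NZD, deliver into the forward: 1,600,000·1.07168608671·285.427 = HUF 489,421,031.47.
Swap to HUF now, deposit: 1,600,000·277.749·1.08340575884 = HUF 481,463,785.78.
The quoted forward overvalues NZD, so borrow HUF, buy NZD at spot, deposit the NZD at 7.92%, and sell the proceeds forward at 285.427.
The gap between the two covered legs is HUF 7,957,246.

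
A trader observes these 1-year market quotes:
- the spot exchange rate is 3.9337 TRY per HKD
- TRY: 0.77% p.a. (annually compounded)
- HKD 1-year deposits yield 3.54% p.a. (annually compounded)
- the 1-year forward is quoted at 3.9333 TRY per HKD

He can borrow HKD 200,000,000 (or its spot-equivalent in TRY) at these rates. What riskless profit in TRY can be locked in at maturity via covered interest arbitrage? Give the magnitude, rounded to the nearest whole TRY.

TRY 21,709,866

T = 1 year.
Keep in HKD, deliver into the forward: 200,000,000·1.035400·3.9333 = TRY 814,507,764.00.
Swap to TRY now, deposit: 200,000,000·3.9337·1.007700 = TRY 792,797,898.00.
The quoted forward overvalues HKD, so borrow TRY, buy HKD at spot, deposit the HKD at 3.54%, and sell the proceeds forward at 3.9333.
The gap between the two covered legs is TRY 21,709,866.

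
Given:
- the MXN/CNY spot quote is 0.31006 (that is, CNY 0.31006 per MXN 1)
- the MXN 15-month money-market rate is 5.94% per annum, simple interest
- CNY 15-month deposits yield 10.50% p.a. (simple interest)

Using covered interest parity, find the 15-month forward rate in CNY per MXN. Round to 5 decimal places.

0.32651

T = 15/12 years.
CNY accumulates by 1 + 0.1050×15/12 = 1.131250.
MXN growth factor: 1 + 0.0594×15/12 = 1.074250.
So F = 0.31006 × 1.131250 / 1.074250 = 0.3265119 (CNY/MXN).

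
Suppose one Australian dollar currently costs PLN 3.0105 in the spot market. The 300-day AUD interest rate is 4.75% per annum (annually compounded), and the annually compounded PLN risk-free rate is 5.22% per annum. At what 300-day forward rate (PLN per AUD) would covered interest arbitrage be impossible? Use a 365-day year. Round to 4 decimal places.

3.0216

T = 300/365 years.
Growth of 1 PLN over T: (1 + 0.0522)^(300/365) = 1.0427087.
AUD growth factor: (1 + 0.0475)^(300/365) = 1.038879.
So F = 3.0105 × 1.0427087 / 1.038879 = 3.021598 (PLN/AUD).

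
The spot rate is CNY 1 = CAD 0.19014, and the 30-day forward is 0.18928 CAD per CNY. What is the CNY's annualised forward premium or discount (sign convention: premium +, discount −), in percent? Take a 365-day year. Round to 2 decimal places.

-5.50%

T = 30/365 years.
CNY trades forward at -0.45230% vs spot over the period.
×(1/T) gives -5.50% p.a.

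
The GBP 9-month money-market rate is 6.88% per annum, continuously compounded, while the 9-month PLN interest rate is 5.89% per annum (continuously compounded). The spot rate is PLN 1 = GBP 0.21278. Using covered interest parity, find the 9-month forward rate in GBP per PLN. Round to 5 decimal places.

0.21437

T = 9/12 years.
Growth of 1 GBP over T: e^(0.0688×9/12) = 1.0529545.
PLN accumulates by e^(0.0589×9/12) = 1.0451652.
Forward (GBP per PLN) = 0.21278 × 1.0529545 / 1.0451652 = 0.2143658.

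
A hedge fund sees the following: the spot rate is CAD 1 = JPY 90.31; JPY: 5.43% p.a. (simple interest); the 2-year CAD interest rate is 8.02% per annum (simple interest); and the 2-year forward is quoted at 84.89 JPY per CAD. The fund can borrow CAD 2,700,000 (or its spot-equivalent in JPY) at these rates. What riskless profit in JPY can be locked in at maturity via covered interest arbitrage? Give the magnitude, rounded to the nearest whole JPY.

T = 2 years.
Route A — deposit CAD, sell forward: 2,700,000 × 1.160400 × 84.89 = JPY 265,967,161.20.
Route B — convert at spot, deposit JPY: 2,700,000 × 90.31 × 1.108600 = JPY 270,317,698.20.
The quoted forward undervalues CAD, so borrow CAD, convert to JPY at spot, deposit the JPY at 5.43%, and buy CAD forward at 84.89 to cover the loan.
The gap between the two covered legs is JPY 4,350,537.

JPY 4,350,537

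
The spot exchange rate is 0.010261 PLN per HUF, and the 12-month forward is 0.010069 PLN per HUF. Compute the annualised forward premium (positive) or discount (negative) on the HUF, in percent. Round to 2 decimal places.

T = 1 year.
(F − S)/S = (0.010069 − 0.010261)/0.010261 = -0.0187116.
×(1/T) gives -1.87% p.a.

-1.87%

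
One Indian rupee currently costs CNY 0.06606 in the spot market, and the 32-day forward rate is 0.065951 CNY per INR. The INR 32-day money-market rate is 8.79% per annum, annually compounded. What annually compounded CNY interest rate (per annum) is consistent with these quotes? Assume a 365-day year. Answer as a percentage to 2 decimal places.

T = 32/365 years.
F/S = 0.065951/0.06606 = 0.9983500 = (growth of CNY) / (growth of INR).
The INR side grows by (1 + 0.0879)^(32/365) = 1.0074136.
So the CNY growth factor = 1.0057514.
r = 1.0057514^(365/32) − 1 = 0.067601 → 6.76%.

6.76%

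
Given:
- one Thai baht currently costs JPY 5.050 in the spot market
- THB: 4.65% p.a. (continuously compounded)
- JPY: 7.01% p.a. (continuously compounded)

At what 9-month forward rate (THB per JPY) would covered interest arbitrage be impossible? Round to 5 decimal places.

T = 9/12 years.
JPY growth factor: e^(0.0701×9/12) = 1.0539816.
THB growth factor: e^(0.0465×9/12) = 1.0354903.
So F = 5.05 × 1.0539816 / 1.0354903 = 5.140181 (JPY/THB).
Quoted the other way: 1/5.140181 = 0.19455 THB per JPY.

0.19455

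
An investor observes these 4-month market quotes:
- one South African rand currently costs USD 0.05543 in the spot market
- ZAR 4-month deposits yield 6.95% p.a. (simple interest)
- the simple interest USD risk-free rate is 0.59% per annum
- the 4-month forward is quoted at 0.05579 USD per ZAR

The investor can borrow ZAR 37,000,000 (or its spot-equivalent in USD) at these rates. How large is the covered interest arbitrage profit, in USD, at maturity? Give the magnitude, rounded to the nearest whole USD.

T = 4/12 years.
Route A — deposit ZAR, sell forward: 37,000,000 × 1.023166667 × 0.05579 = USD 2,112,051.33.
Route B — convert at spot, deposit USD: 37,000,000 × 0.05543 × 1.001966667 = USD 2,054,943.46.
The quoted forward overvalues ZAR, so borrow USD, buy ZAR at spot, deposit the ZAR at 6.95%, and sell the proceeds forward at 0.05579.
The gap between the two covered legs is USD 57,108.

USD 57,108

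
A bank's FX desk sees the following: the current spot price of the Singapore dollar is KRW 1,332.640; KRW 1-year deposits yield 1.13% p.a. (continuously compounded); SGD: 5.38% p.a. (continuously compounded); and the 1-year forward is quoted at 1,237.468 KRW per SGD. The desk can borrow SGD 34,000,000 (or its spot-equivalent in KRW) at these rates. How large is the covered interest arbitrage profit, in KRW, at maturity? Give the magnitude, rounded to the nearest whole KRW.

T = 1 year.
Invest the SGD and cover forward: 34,000,000 × 1.055273526343 × 1237.468 = KRW 44,399,485,483.29.
Convert at spot and invest in KRW: 34,000,000 × 1332.640 × 1.011364086164 = KRW 45,824,664,016.71.
The quoted forward undervalues SGD, so borrow SGD, convert to KRW at spot, deposit the KRW at 1.13%, and buy SGD forward at 1,237.468 to cover the loan.
Profit = 45,824,664,016.71 − 44,399,485,483.29 = KRW 1,425,178,533.

KRW 1,425,178,533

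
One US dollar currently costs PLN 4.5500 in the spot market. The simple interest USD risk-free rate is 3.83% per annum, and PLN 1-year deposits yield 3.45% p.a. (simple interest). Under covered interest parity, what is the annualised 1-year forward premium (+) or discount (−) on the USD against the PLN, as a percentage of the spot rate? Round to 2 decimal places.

-0.37%

T = 1 year.
F = S · g_PLN/g_USD = 4.55 × 1.034500/1.038300 = 4.5333478.
Annualised premium = (F − S)/S × (1/T) = (4.5333478 − 4.55)/4.55 ÷ 1 = -0.37%.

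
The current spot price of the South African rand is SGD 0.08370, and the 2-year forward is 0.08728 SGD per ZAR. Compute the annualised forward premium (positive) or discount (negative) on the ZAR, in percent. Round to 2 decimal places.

T = 2 years.
ZAR trades forward at +4.27718% vs spot over the period.
Annualise by dividing by T: 0.0427718 / 2 = 0.021386 → 2.14%.

+2.14%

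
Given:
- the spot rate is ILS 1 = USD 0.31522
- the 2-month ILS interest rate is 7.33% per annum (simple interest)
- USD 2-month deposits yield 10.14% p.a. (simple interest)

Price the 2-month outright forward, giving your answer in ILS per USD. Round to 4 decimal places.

T = 2/12 years.
USD accumulates by 1 + 0.1014×2/12 = 1.016900.
Growth of 1 ILS over T: 1 + 0.0733×2/12 = 1.0122167.
Forward (USD per ILS) = 0.31522 × 1.016900 / 1.0122167 = 0.3166785.
Quoted the other way: 1/0.3166785 = 3.1578 ILS per USD.

3.1578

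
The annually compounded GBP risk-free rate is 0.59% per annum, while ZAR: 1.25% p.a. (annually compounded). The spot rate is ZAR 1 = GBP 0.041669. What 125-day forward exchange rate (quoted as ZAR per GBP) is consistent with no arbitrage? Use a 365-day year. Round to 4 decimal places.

T = 125/365 years.
GBP accumulates by (1 + 0.0059)^(125/365) = 1.00201664.
ZAR growth factor: (1 + 0.0125)^(125/365) = 1.00426335.
So F = 0.041669 × 1.00201664 / 1.00426335 = 0.041575779 (GBP/ZAR).
Quoted the other way: 1/0.041575779 = 24.0525 ZAR per GBP.

24.0525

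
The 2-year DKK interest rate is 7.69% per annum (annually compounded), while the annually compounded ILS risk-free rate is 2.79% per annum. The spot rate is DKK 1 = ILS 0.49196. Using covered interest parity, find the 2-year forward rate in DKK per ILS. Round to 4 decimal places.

T = 2 years.
Growth of 1 ILS over T: (1 + 0.0279)^2 = 1.0565784.
DKK accumulates by (1 + 0.0769)^2 = 1.1597136.
CIP: F = S · (grow ILS)/(grow DKK) = 0.49196 × 1.0565784/1.1597136 = 0.4482092 ILS per DKK.
Invert for DKK per ILS: 1 / 0.4482092 = 2.2311.

2.2311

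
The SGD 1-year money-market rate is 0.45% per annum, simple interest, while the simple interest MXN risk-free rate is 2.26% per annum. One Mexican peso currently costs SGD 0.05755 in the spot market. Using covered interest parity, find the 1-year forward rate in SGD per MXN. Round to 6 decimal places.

T = 1 year.
Growth of 1 SGD over T: 1 + 0.0045×1 = 1.004500.
Growth of 1 MXN over T: 1 + 0.0226×1 = 1.022600.
So F = 0.05755 × 1.004500 / 1.022600 = 0.05653137 (SGD/MXN).

0.056531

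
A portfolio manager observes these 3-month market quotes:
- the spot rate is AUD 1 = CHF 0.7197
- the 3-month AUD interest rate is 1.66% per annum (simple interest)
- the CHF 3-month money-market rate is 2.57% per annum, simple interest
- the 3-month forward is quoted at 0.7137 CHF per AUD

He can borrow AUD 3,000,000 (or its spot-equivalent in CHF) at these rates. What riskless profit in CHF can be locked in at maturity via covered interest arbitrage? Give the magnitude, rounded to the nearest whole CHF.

CHF 22,987

T = 3/12 years.
Invest the AUD and cover forward: 3,000,000 × 1.004150 × 0.7137 = CHF 2,149,985.57.
Convert at spot and invest in CHF: 3,000,000 × 0.7197 × 1.006425 = CHF 2,172,972.22.
The quoted forward undervalues AUD, so borrow AUD, convert to CHF at spot, deposit the CHF at 2.57%, and buy AUD forward at 0.7137 to cover the loan.
The gap between the two covered legs is CHF 22,987.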